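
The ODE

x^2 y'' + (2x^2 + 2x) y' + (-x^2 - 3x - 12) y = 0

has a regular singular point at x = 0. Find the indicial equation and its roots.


Divide by x^2 to reach normal form y'' + P_1(x) y' + P_2(x) y = 0 with P_1(x) = 2 + 2/x and P_2(x) = -1 - 3/x - 12/x^2.
x = 0 is a singular point because the y'-coefficient 2 + 2/x has a pole at x = 0 and the y-coefficient -1 - 3/x - 12/x^2 has a pole at x = 0.
It is a regular singular point because x P_1(x) = p(x) = 2x + 2 and x^2 P_2(x) = q(x) = -x^2 - 3x - 12 are polynomials, hence analytic at x = 0.
p(0) = 2,  q(0) = -12.
Indicial equation: r(r-1) + p(0) r + q(0) = 0, i.e. r^2 + (p(0) - 1) r + q(0) = 0, i.e. r^2 + 1 r - 12 = 0.
Discriminant: (1)^2 - 4(-12) = 49, so r = (-1 ± 7)/2.
Solving: r_1 = 3, r_2 = -4.

indicial: r^2 + 1 r - 12 = 0; roots r_1 = 3, r_2 = -4


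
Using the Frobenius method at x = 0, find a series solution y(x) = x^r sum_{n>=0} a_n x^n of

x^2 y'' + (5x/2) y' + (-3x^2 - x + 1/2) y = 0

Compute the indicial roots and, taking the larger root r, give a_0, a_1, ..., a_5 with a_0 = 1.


Write in Frobenius form y'' + (p(x)/x) y' + (q(x)/x^2) y = 0:
  p(x) = 5/2,  q(x) = -3x^2 - x + 1/2.
Indicial equation: r(r-1) + (5/2) r + (1/2) = 0 -> roots r_1 = -1/2, r_2 = -1.
Take r = r_1 = -1/2. Let y(x) = x^r sum_{n>=0} a_n x^n with a_0 = 1.
Substitute y = x^r sum a_n x^n and match x^{r+n}. The recurrence is
  D(n) a_n - 1 a_{n-1} - 3 a_{n-2} = 0,  where D(n) = (r+n)(r+n-1) + (5/2)(r+n) + (1/2).
  a_n = [1 a_{n-1} + 3 a_{n-2}] / D(n).
Since the indicial polynomial factors as (r - r_1)(r - r_2), D(n) = (r_1 + n - r_1)(r_1 + n - r_2) = n(n + 1/2).
Evaluating step by step (a_0 = 1):
  n = 1: D(1) = 1(1 + 1/2) = 3/2; numerator = 1(1) = 1; a_1 = (1)/(3/2) = 2/3
  n = 2: D(2) = 2(2 + 1/2) = 5; numerator = 1(2/3) + 3(1) = 11/3; a_2 = (11/3)/(5) = 11/15
  n = 3: D(3) = 3(3 + 1/2) = 21/2; numerator = 1(11/15) + 3(2/3) = 41/15; a_3 = (41/15)/(21/2) = 82/315
  n = 4: D(4) = 4(4 + 1/2) = 18; numerator = 1(82/315) + 3(11/15) = 155/63; a_4 = (155/63)/(18) = 155/1134
  n = 5: D(5) = 5(5 + 1/2) = 55/2; numerator = 1(155/1134) + 3(82/315) = 5203/5670; a_5 = (5203/5670)/(55/2) = 473/14175

r = -1/2; a_0 = 1; a_1 = 2/3; a_2 = 11/15; a_3 = 82/315; a_4 = 155/1134; a_5 = 473/14175


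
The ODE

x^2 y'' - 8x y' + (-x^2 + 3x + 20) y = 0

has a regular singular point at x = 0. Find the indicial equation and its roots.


Divide by x^2 to reach normal form y'' + P_1(x) y' + P_2(x) y = 0 with P_1(x) = -8/x and P_2(x) = -1 + 3/x + 20/x^2.
x = 0 is a singular point because the y'-coefficient -8/x has a pole at x = 0 and the y-coefficient -1 + 3/x + 20/x^2 has a pole at x = 0.
It is a regular singular point because x P_1(x) = p(x) = -8 and x^2 P_2(x) = q(x) = -x^2 + 3x + 20 are polynomials, hence analytic at x = 0.
p(0) = -8,  q(0) = 20.
Indicial equation: r(r-1) + p(0) r + q(0) = 0, i.e. r^2 + (p(0) - 1) r + q(0) = 0, i.e. r^2 - 9 r + 20 = 0.
Discriminant: (-9)^2 - 4(20) = 1, so r = (9 ± 1)/2.
Solving: r_1 = 5, r_2 = 4.

indicial: r^2 - 9 r + 20 = 0; roots r_1 = 5, r_2 = 4


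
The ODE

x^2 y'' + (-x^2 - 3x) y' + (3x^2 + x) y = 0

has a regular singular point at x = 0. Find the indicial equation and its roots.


Divide by x^2 to reach normal form y'' + P_1(x) y' + P_2(x) y = 0 with P_1(x) = -1 - 3/x and P_2(x) = 3 + 1/x.
x = 0 is a singular point because the y'-coefficient -1 - 3/x has a pole at x = 0 and the y-coefficient 3 + 1/x has a pole at x = 0.
It is a regular singular point because x P_1(x) = p(x) = -x - 3 and x^2 P_2(x) = q(x) = 3x^2 + x are polynomials, hence analytic at x = 0.
p(0) = -3,  q(0) = 0.
Indicial equation: r(r-1) + p(0) r + q(0) = 0, i.e. r^2 + (p(0) - 1) r + q(0) = 0, i.e. r^2 - 4 r = 0.
Discriminant: (-4)^2 - 4(0) = 16, so r = (4 ± 4)/2.
Solving: r_1 = 4, r_2 = 0.

indicial: r^2 - 4 r = 0; roots r_1 = 4, r_2 = 0


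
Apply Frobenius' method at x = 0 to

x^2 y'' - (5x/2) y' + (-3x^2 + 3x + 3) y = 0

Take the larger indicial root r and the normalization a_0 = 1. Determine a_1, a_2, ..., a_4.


Write in Frobenius form y'' + (p(x)/x) y' + (q(x)/x^2) y = 0:
  p(x) = -5/2,  q(x) = -3x^2 + 3x + 3.
Indicial equation: r(r-1) + (-5/2) r + (3) = 0 -> roots r_1 = 2, r_2 = 3/2.
Take r = r_1 = 2. Let y(x) = x^r sum_{n>=0} a_n x^n with a_0 = 1.
Substitute y = x^r sum a_n x^n and match x^{r+n}. The recurrence is
  D(n) a_n + 3 a_{n-1} - 3 a_{n-2} = 0,  where D(n) = (r+n)(r+n-1) + (-5/2)(r+n) + (3).
  a_n = [-3 a_{n-1} + 3 a_{n-2}] / D(n).
Since the indicial polynomial factors as (r - r_1)(r - r_2), D(n) = (r_1 + n - r_1)(r_1 + n - r_2) = n(n + 1/2).
Evaluating step by step (a_0 = 1):
  n = 1: D(1) = 1(1 + 1/2) = 3/2; numerator = -3(1) = -3; a_1 = (-3)/(3/2) = -2
  n = 2: D(2) = 2(2 + 1/2) = 5; numerator = -3(-2) + 3(1) = 9; a_2 = (9)/(5) = 9/5
  n = 3: D(3) = 3(3 + 1/2) = 21/2; numerator = -3(9/5) + 3(-2) = -57/5; a_3 = (-57/5)/(21/2) = -38/35
  n = 4: D(4) = 4(4 + 1/2) = 18; numerator = -3(-38/35) + 3(9/5) = 303/35; a_4 = (303/35)/(18) = 101/210

r = 2; a_0 = 1; a_1 = -2; a_2 = 9/5; a_3 = -38/35; a_4 = 101/210


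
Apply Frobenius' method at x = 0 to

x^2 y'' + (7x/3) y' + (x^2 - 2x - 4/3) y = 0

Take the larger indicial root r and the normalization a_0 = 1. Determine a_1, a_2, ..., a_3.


Write in Frobenius form y'' + (p(x)/x) y' + (q(x)/x^2) y = 0:
  p(x) = 7/3,  q(x) = x^2 - 2x - 4/3.
Indicial equation: r(r-1) + (7/3) r + (-4/3) = 0 -> roots r_1 = 2/3, r_2 = -2.
Take r = r_1 = 2/3. Let y(x) = x^r sum_{n>=0} a_n x^n with a_0 = 1.
Substitute y = x^r sum a_n x^n and match x^{r+n}. The recurrence is
  D(n) a_n - 2 a_{n-1} + 1 a_{n-2} = 0,  where D(n) = (r+n)(r+n-1) + (7/3)(r+n) + (-4/3).
  a_n = [2 a_{n-1} - 1 a_{n-2}] / D(n).
Since the indicial polynomial factors as (r - r_1)(r - r_2), D(n) = (r_1 + n - r_1)(r_1 + n - r_2) = n(n + 8/3).
Evaluating step by step (a_0 = 1):
  n = 1: D(1) = 1(1 + 8/3) = 11/3; numerator = 2(1) = 2; a_1 = (2)/(11/3) = 6/11
  n = 2: D(2) = 2(2 + 8/3) = 28/3; numerator = 2(6/11) - 1(1) = 1/11; a_2 = (1/11)/(28/3) = 3/308
  n = 3: D(3) = 3(3 + 8/3) = 17; numerator = 2(3/308) - 1(6/11) = -81/154; a_3 = (-81/154)/(17) = -81/2618

r = 2/3; a_0 = 1; a_1 = 6/11; a_2 = 3/308; a_3 = -81/2618


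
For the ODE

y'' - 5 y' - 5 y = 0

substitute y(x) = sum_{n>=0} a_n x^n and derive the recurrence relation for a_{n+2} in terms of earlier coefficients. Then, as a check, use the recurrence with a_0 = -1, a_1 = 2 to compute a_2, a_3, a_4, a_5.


Substitute y = sum_n a_n x^n.
y''(x) has coefficient (n+2)(n+1) a_{n+2} at x^n;
-5 y'(x) has coefficient -5 (n+1) a_{n+1} at x^n;
-5 y(x) has coefficient -5 a_n at x^n.
Matching x^n: (n+2)(n+1) a_{n+2} - 5 (n+1) a_{n+1} - 5 a_n = 0.
Thus a_{n+2} = [5 (n+1) a_{n+1} + 5 a_n] / ((n+1)(n+2)).

Check with a_0 = -1, a_1 = 2 (apply the recurrence for n = 0, 1, 2, 3): a_0 = -1, a_1 = 2, a_2 = 5/2, a_3 = 35/6, a_4 = 25/3, a_5 = 235/24.

a_(n+2) = [5 (n+1) a_(n+1) + 5 a_n] / ((n+1)(n+2)); check: a_0 = -1, a_1 = 2, a_2 = 5/2, a_3 = 35/6, a_4 = 25/3, a_5 = 235/24


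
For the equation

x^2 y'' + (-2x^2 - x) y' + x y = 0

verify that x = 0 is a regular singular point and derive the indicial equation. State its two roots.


Divide by x^2 to reach normal form y'' + P_1(x) y' + P_2(x) y = 0 with P_1(x) = -2 - 1/x and P_2(x) = 1/x.
x = 0 is a singular point because the y'-coefficient -2 - 1/x has a pole at x = 0 and the y-coefficient 1/x has a pole at x = 0.
It is a regular singular point because x P_1(x) = p(x) = -2x - 1 and x^2 P_2(x) = q(x) = x are polynomials, hence analytic at x = 0.
p(0) = -1,  q(0) = 0.
Indicial equation: r(r-1) + p(0) r + q(0) = 0, i.e. r^2 + (p(0) - 1) r + q(0) = 0, i.e. r^2 - 2 r = 0.
Discriminant: (-2)^2 - 4(0) = 4, so r = (2 ± 2)/2.
Solving: r_1 = 2, r_2 = 0.

indicial: r^2 - 2 r = 0; roots r_1 = 2, r_2 = 0


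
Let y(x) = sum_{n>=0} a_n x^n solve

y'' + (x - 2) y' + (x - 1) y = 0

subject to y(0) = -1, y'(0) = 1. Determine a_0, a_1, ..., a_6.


Ansatz: y(x) = sum_{n>=0} a_n x^n, so y'(x) = sum_{n>=1} n a_n x^(n-1) and y''(x) = sum_{n>=2} n(n-1) a_n x^(n-2).
Substitute into P(x) y'' + Q(x) y' + R(x) y = 0 with P(x) = 1, Q(x) = x - 2, R(x) = x - 1, and match powers of x.
Initial conditions: a_0 = -1, a_1 = 1.
Setting the coefficient of each power of x to zero and solving order by order (substituting the coefficients already found):
  x^0: 2 a_2 - 2 a_1 - a_0 = 0  ->  2 a_2 = 2 a_1 + a_0 = 1  ->  a_2 = 1/2
  x^1: 6 a_3 - 4 a_2 + a_0 = 0  ->  6 a_3 = 4 a_2 - a_0 = 3  ->  a_3 = 1/2
  x^2: 12 a_4 - 6 a_3 + a_2 + a_1 = 0  ->  12 a_4 = 6 a_3 - a_2 - a_1 = 3/2  ->  a_4 = 1/8
  x^3: 20 a_5 - 8 a_4 + 2 a_3 + a_2 = 0  ->  20 a_5 = 8 a_4 - 2 a_3 - a_2 = -1/2  ->  a_5 = -1/40
  x^4: 30 a_6 - 10 a_5 + 3 a_4 + a_3 = 0  ->  30 a_6 = 10 a_5 - 3 a_4 - a_3 = -9/8  ->  a_6 = -3/80
Truncated series: y(x) = -1 + x + (1/2) x^2 + (1/2) x^3 + (1/8) x^4 - (1/40) x^5 - (3/80) x^6 + O(x^7).

a_0 = -1; a_1 = 1; a_2 = 1/2; a_3 = 1/2; a_4 = 1/8; a_5 = -1/40; a_6 = -3/80


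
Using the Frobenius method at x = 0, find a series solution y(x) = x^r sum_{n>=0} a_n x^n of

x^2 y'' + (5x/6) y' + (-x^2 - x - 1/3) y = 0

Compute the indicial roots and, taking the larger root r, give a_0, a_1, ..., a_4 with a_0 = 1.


Write in Frobenius form y'' + (p(x)/x) y' + (q(x)/x^2) y = 0:
  p(x) = 5/6,  q(x) = -x^2 - x - 1/3.
Indicial equation: r(r-1) + (5/6) r + (-1/3) = 0 -> roots r_1 = 2/3, r_2 = -1/2.
Take r = r_1 = 2/3. Let y(x) = x^r sum_{n>=0} a_n x^n with a_0 = 1.
Substitute y = x^r sum a_n x^n and match x^{r+n}. The recurrence is
  D(n) a_n - 1 a_{n-1} - 1 a_{n-2} = 0,  where D(n) = (r+n)(r+n-1) + (5/6)(r+n) + (-1/3).
  a_n = [1 a_{n-1} + 1 a_{n-2}] / D(n).
Since the indicial polynomial factors as (r - r_1)(r - r_2), D(n) = (r_1 + n - r_1)(r_1 + n - r_2) = n(n + 7/6).
Evaluating step by step (a_0 = 1):
  n = 1: D(1) = 1(1 + 7/6) = 13/6; numerator = 1(1) = 1; a_1 = (1)/(13/6) = 6/13
  n = 2: D(2) = 2(2 + 7/6) = 19/3; numerator = 1(6/13) + 1(1) = 19/13; a_2 = (19/13)/(19/3) = 3/13
  n = 3: D(3) = 3(3 + 7/6) = 25/2; numerator = 1(3/13) + 1(6/13) = 9/13; a_3 = (9/13)/(25/2) = 18/325
  n = 4: D(4) = 4(4 + 7/6) = 62/3; numerator = 1(18/325) + 1(3/13) = 93/325; a_4 = (93/325)/(62/3) = 9/650

r = 2/3; a_0 = 1; a_1 = 6/13; a_2 = 3/13; a_3 = 18/325; a_4 = 9/650


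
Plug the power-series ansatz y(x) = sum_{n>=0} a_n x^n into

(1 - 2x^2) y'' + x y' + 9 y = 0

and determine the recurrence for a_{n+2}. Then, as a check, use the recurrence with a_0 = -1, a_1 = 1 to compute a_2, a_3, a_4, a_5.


Substitute y = sum_n a_n x^n.
(1 - 2 x^2) y'' contributes (n+2)(n+1) a_{n+2} - 2 n(n-1) a_n at x^n.
x y'(x) contributes n a_n at x^n.
9 y(x) contributes 9 a_n at x^n.
Matching x^n: (n+2)(n+1) a_{n+2} + (-2 n(n-1) + n + 9) a_n = 0.
Thus a_{n+2} = (2 n(n-1) - n - 9) / ((n+1)(n+2)) * a_n.

Check with a_0 = -1, a_1 = 1 (apply the recurrence for n = 0, 1, 2, 3): a_0 = -1, a_1 = 1, a_2 = 9/2, a_3 = -5/3, a_4 = -21/8, a_5 = 0.

a_(n+2) = (2 n(n-1) - n - 9) / ((n+1)(n+2)) * a_n; check: a_0 = -1, a_1 = 1, a_2 = 9/2, a_3 = -5/3, a_4 = -21/8, a_5 = 0


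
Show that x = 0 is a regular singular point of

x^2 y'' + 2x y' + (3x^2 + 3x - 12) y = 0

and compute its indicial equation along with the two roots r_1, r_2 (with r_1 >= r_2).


Divide by x^2 to reach normal form y'' + P_1(x) y' + P_2(x) y = 0 with P_1(x) = 2/x and P_2(x) = 3 + 3/x - 12/x^2.
x = 0 is a singular point because the y'-coefficient 2/x has a pole at x = 0 and the y-coefficient 3 + 3/x - 12/x^2 has a pole at x = 0.
It is a regular singular point because x P_1(x) = p(x) = 2 and x^2 P_2(x) = q(x) = 3x^2 + 3x - 12 are polynomials, hence analytic at x = 0.
p(0) = 2,  q(0) = -12.
Indicial equation: r(r-1) + p(0) r + q(0) = 0, i.e. r^2 + (p(0) - 1) r + q(0) = 0, i.e. r^2 + 1 r - 12 = 0.
Discriminant: (1)^2 - 4(-12) = 49, so r = (-1 ± 7)/2.
Solving: r_1 = 3, r_2 = -4.

indicial: r^2 + 1 r - 12 = 0; roots r_1 = 3, r_2 = -4


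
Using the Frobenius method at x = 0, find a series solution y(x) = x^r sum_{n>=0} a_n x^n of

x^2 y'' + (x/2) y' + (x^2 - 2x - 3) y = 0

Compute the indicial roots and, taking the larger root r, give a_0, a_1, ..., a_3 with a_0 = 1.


Write in Frobenius form y'' + (p(x)/x) y' + (q(x)/x^2) y = 0:
  p(x) = 1/2,  q(x) = x^2 - 2x - 3.
Indicial equation: r(r-1) + (1/2) r + (-3) = 0 -> roots r_1 = 2, r_2 = -3/2.
Take r = r_1 = 2. Let y(x) = x^r sum_{n>=0} a_n x^n with a_0 = 1.
Substitute y = x^r sum a_n x^n and match x^{r+n}. The recurrence is
  D(n) a_n - 2 a_{n-1} + 1 a_{n-2} = 0,  where D(n) = (r+n)(r+n-1) + (1/2)(r+n) + (-3).
  a_n = [2 a_{n-1} - 1 a_{n-2}] / D(n).
Since the indicial polynomial factors as (r - r_1)(r - r_2), D(n) = (r_1 + n - r_1)(r_1 + n - r_2) = n(n + 7/2).
Evaluating step by step (a_0 = 1):
  n = 1: D(1) = 1(1 + 7/2) = 9/2; numerator = 2(1) = 2; a_1 = (2)/(9/2) = 4/9
  n = 2: D(2) = 2(2 + 7/2) = 11; numerator = 2(4/9) - 1(1) = -1/9; a_2 = (-1/9)/(11) = -1/99
  n = 3: D(3) = 3(3 + 7/2) = 39/2; numerator = 2(-1/99) - 1(4/9) = -46/99; a_3 = (-46/99)/(39/2) = -92/3861

r = 2; a_0 = 1; a_1 = 4/9; a_2 = -1/99; a_3 = -92/3861


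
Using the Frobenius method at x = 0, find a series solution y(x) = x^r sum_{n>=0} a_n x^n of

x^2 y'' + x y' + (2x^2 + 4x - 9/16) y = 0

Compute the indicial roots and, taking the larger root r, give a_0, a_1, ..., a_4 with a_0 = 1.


Write in Frobenius form y'' + (p(x)/x) y' + (q(x)/x^2) y = 0:
  p(x) = 1,  q(x) = 2x^2 + 4x - 9/16.
Indicial equation: r(r-1) + (1) r + (-9/16) = 0 -> roots r_1 = 3/4, r_2 = -3/4.
Take r = r_1 = 3/4. Let y(x) = x^r sum_{n>=0} a_n x^n with a_0 = 1.
Substitute y = x^r sum a_n x^n and match x^{r+n}. The recurrence is
  D(n) a_n + 4 a_{n-1} + 2 a_{n-2} = 0,  where D(n) = (r+n)(r+n-1) + (1)(r+n) + (-9/16).
  a_n = [-4 a_{n-1} - 2 a_{n-2}] / D(n).
Since the indicial polynomial factors as (r - r_1)(r - r_2), D(n) = (r_1 + n - r_1)(r_1 + n - r_2) = n(n + 3/2).
Evaluating step by step (a_0 = 1):
  n = 1: D(1) = 1(1 + 3/2) = 5/2; numerator = -4(1) = -4; a_1 = (-4)/(5/2) = -8/5
  n = 2: D(2) = 2(2 + 3/2) = 7; numerator = -4(-8/5) - 2(1) = 22/5; a_2 = (22/5)/(7) = 22/35
  n = 3: D(3) = 3(3 + 3/2) = 27/2; numerator = -4(22/35) - 2(-8/5) = 24/35; a_3 = (24/35)/(27/2) = 16/315
  n = 4: D(4) = 4(4 + 3/2) = 22; numerator = -4(16/315) - 2(22/35) = -92/63; a_4 = (-92/63)/(22) = -46/693

r = 3/4; a_0 = 1; a_1 = -8/5; a_2 = 22/35; a_3 = 16/315; a_4 = -46/693


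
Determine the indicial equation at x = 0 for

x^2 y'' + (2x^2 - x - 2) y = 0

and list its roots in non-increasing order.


Divide by x^2 to reach normal form y'' + P_1(x) y' + P_2(x) y = 0 with P_1(x) = 0 and P_2(x) = 2 - 1/x - 2/x^2.
x = 0 is a singular point because the y-coefficient 2 - 1/x - 2/x^2 has a pole at x = 0.
It is a regular singular point because x P_1(x) = p(x) = 0 and x^2 P_2(x) = q(x) = 2x^2 - x - 2 are polynomials, hence analytic at x = 0.
p(0) = 0,  q(0) = -2.
Indicial equation: r(r-1) + p(0) r + q(0) = 0, i.e. r^2 + (p(0) - 1) r + q(0) = 0, i.e. r^2 - 1 r - 2 = 0.
Discriminant: (-1)^2 - 4(-2) = 9, so r = (1 ± 3)/2.
Solving: r_1 = 2, r_2 = -1.

indicial: r^2 - 1 r - 2 = 0; roots r_1 = 2, r_2 = -1


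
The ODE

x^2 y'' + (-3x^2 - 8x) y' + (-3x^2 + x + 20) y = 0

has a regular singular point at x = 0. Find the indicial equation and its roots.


Divide by x^2 to reach normal form y'' + P_1(x) y' + P_2(x) y = 0 with P_1(x) = -3 - 8/x and P_2(x) = -3 + 1/x + 20/x^2.
x = 0 is a singular point because the y'-coefficient -3 - 8/x has a pole at x = 0 and the y-coefficient -3 + 1/x + 20/x^2 has a pole at x = 0.
It is a regular singular point because x P_1(x) = p(x) = -3x - 8 and x^2 P_2(x) = q(x) = -3x^2 + x + 20 are polynomials, hence analytic at x = 0.
p(0) = -8,  q(0) = 20.
Indicial equation: r(r-1) + p(0) r + q(0) = 0, i.e. r^2 + (p(0) - 1) r + q(0) = 0, i.e. r^2 - 9 r + 20 = 0.
Discriminant: (-9)^2 - 4(20) = 1, so r = (9 ± 1)/2.
Solving: r_1 = 5, r_2 = 4.

indicial: r^2 - 9 r + 20 = 0; roots r_1 = 5, r_2 = 4


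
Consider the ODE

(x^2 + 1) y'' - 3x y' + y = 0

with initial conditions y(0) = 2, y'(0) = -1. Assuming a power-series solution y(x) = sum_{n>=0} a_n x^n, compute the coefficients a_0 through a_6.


Ansatz: y(x) = sum_{n>=0} a_n x^n, so y'(x) = sum_{n>=1} n a_n x^(n-1) and y''(x) = sum_{n>=2} n(n-1) a_n x^(n-2).
Substitute into P(x) y'' + Q(x) y' + R(x) y = 0 with P(x) = x^2 + 1, Q(x) = -3x, R(x) = 1, and match powers of x.
Initial conditions: a_0 = 2, a_1 = -1.
Setting the coefficient of each power of x to zero and solving order by order (substituting the coefficients already found):
  x^0: 2 a_2 + a_0 = 0  ->  2 a_2 = -a_0 = -2  ->  a_2 = -1
  x^1: 6 a_3 - 2 a_1 = 0  ->  6 a_3 = 2 a_1 = -2  ->  a_3 = -1/3
  x^2: 12 a_4 - 3 a_2 = 0  ->  12 a_4 = 3 a_2 = -3  ->  a_4 = -1/4
  x^3: 20 a_5 - 2 a_3 = 0  ->  20 a_5 = 2 a_3 = -2/3  ->  a_5 = -1/30
  x^4: 30 a_6 + a_4 = 0  ->  30 a_6 = -a_4 = 1/4  ->  a_6 = 1/120
Truncated series: y(x) = 2 - x - x^2 - (1/3) x^3 - (1/4) x^4 - (1/30) x^5 + (1/120) x^6 + O(x^7).

a_0 = 2; a_1 = -1; a_2 = -1; a_3 = -1/3; a_4 = -1/4; a_5 = -1/30; a_6 = 1/120


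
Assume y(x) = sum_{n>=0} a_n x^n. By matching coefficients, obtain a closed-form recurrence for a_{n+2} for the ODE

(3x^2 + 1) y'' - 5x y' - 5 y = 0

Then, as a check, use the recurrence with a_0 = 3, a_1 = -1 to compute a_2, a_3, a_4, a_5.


Substitute y = sum_n a_n x^n.
(1 + 3 x^2) y'' contributes (n+2)(n+1) a_{n+2} + 3 n(n-1) a_n at x^n.
-5 x y'(x) contributes -5 n a_n at x^n.
-5 y(x) contributes -5 a_n at x^n.
Matching x^n: (n+2)(n+1) a_{n+2} + (3 n(n-1) - 5 n - 5) a_n = 0.
Thus a_{n+2} = (-3 n(n-1) + 5 n + 5) / ((n+1)(n+2)) * a_n.

Check with a_0 = 3, a_1 = -1 (apply the recurrence for n = 0, 1, 2, 3): a_0 = 3, a_1 = -1, a_2 = 15/2, a_3 = -5/3, a_4 = 45/8, a_5 = -1/6.

a_(n+2) = (-3 n(n-1) + 5 n + 5) / ((n+1)(n+2)) * a_n; check: a_0 = 3, a_1 = -1, a_2 = 15/2, a_3 = -5/3, a_4 = 45/8, a_5 = -1/6


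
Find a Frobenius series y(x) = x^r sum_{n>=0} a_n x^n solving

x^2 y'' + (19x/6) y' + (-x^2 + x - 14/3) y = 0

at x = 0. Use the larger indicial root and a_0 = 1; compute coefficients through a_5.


Write in Frobenius form y'' + (p(x)/x) y' + (q(x)/x^2) y = 0:
  p(x) = 19/6,  q(x) = -x^2 + x - 14/3.
Indicial equation: r(r-1) + (19/6) r + (-14/3) = 0 -> roots r_1 = 4/3, r_2 = -7/2.
Take r = r_1 = 4/3. Let y(x) = x^r sum_{n>=0} a_n x^n with a_0 = 1.
Substitute y = x^r sum a_n x^n and match x^{r+n}. The recurrence is
  D(n) a_n + 1 a_{n-1} - 1 a_{n-2} = 0,  where D(n) = (r+n)(r+n-1) + (19/6)(r+n) + (-14/3).
  a_n = [-1 a_{n-1} + 1 a_{n-2}] / D(n).
Since the indicial polynomial factors as (r - r_1)(r - r_2), D(n) = (r_1 + n - r_1)(r_1 + n - r_2) = n(n + 29/6).
Evaluating step by step (a_0 = 1):
  n = 1: D(1) = 1(1 + 29/6) = 35/6; numerator = -1(1) = -1; a_1 = (-1)/(35/6) = -6/35
  n = 2: D(2) = 2(2 + 29/6) = 41/3; numerator = -1(-6/35) + 1(1) = 41/35; a_2 = (41/35)/(41/3) = 3/35
  n = 3: D(3) = 3(3 + 29/6) = 47/2; numerator = -1(3/35) + 1(-6/35) = -9/35; a_3 = (-9/35)/(47/2) = -18/1645
  n = 4: D(4) = 4(4 + 29/6) = 106/3; numerator = -1(-18/1645) + 1(3/35) = 159/1645; a_4 = (159/1645)/(106/3) = 9/3290
  n = 5: D(5) = 5(5 + 29/6) = 295/6; numerator = -1(9/3290) + 1(-18/1645) = -9/658; a_5 = (-9/658)/(295/6) = -27/97055

r = 4/3; a_0 = 1; a_1 = -6/35; a_2 = 3/35; a_3 = -18/1645; a_4 = 9/3290; a_5 = -27/97055


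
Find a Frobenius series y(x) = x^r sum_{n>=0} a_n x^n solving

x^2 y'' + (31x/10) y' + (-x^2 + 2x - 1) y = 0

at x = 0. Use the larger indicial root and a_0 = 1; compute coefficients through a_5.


Write in Frobenius form y'' + (p(x)/x) y' + (q(x)/x^2) y = 0:
  p(x) = 31/10,  q(x) = -x^2 + 2x - 1.
Indicial equation: r(r-1) + (31/10) r + (-1) = 0 -> roots r_1 = 2/5, r_2 = -5/2.
Take r = r_1 = 2/5. Let y(x) = x^r sum_{n>=0} a_n x^n with a_0 = 1.
Substitute y = x^r sum a_n x^n and match x^{r+n}. The recurrence is
  D(n) a_n + 2 a_{n-1} - 1 a_{n-2} = 0,  where D(n) = (r+n)(r+n-1) + (31/10)(r+n) + (-1).
  a_n = [-2 a_{n-1} + 1 a_{n-2}] / D(n).
Since the indicial polynomial factors as (r - r_1)(r - r_2), D(n) = (r_1 + n - r_1)(r_1 + n - r_2) = n(n + 29/10).
Evaluating step by step (a_0 = 1):
  n = 1: D(1) = 1(1 + 29/10) = 39/10; numerator = -2(1) = -2; a_1 = (-2)/(39/10) = -20/39
  n = 2: D(2) = 2(2 + 29/10) = 49/5; numerator = -2(-20/39) + 1(1) = 79/39; a_2 = (79/39)/(49/5) = 395/1911
  n = 3: D(3) = 3(3 + 29/10) = 177/10; numerator = -2(395/1911) + 1(-20/39) = -590/637; a_3 = (-590/637)/(177/10) = -100/1911
  n = 4: D(4) = 4(4 + 29/10) = 138/5; numerator = -2(-100/1911) + 1(395/1911) = 85/273; a_4 = (85/273)/(138/5) = 425/37674
  n = 5: D(5) = 5(5 + 29/10) = 79/2; numerator = -2(425/37674) + 1(-100/1911) = -9875/131859; a_5 = (-9875/131859)/(79/2) = -250/131859

r = 2/5; a_0 = 1; a_1 = -20/39; a_2 = 395/1911; a_3 = -100/1911; a_4 = 425/37674; a_5 = -250/131859


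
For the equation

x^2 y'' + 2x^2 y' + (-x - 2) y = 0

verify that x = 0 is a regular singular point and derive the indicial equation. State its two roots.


Divide by x^2 to reach normal form y'' + P_1(x) y' + P_2(x) y = 0 with P_1(x) = 2 and P_2(x) = -1/x - 2/x^2.
x = 0 is a singular point because the y-coefficient -1/x - 2/x^2 has a pole at x = 0.
It is a regular singular point because x P_1(x) = p(x) = 2x and x^2 P_2(x) = q(x) = -x - 2 are polynomials, hence analytic at x = 0.
p(0) = 0,  q(0) = -2.
Indicial equation: r(r-1) + p(0) r + q(0) = 0, i.e. r^2 + (p(0) - 1) r + q(0) = 0, i.e. r^2 - 1 r - 2 = 0.
Discriminant: (-1)^2 - 4(-2) = 9, so r = (1 ± 3)/2.
Solving: r_1 = 2, r_2 = -1.

indicial: r^2 - 1 r - 2 = 0; roots r_1 = 2, r_2 = -1


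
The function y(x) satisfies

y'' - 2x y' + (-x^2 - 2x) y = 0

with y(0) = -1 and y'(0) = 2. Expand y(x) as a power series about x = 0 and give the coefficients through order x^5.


Ansatz: y(x) = sum_{n>=0} a_n x^n, so y'(x) = sum_{n>=1} n a_n x^(n-1) and y''(x) = sum_{n>=2} n(n-1) a_n x^(n-2).
Substitute into P(x) y'' + Q(x) y' + R(x) y = 0 with P(x) = 1, Q(x) = -2x, R(x) = -x^2 - 2x, and match powers of x.
Initial conditions: a_0 = -1, a_1 = 2.
Setting the coefficient of each power of x to zero and solving order by order (substituting the coefficients already found):
  x^0: 2 a_2 = 0  ->  a_2 = 0
  x^1: 6 a_3 - 2 a_1 - 2 a_0 = 0  ->  6 a_3 = 2 a_1 + 2 a_0 = 2  ->  a_3 = 1/3
  x^2: 12 a_4 - 4 a_2 - 2 a_1 - a_0 = 0  ->  12 a_4 = 4 a_2 + 2 a_1 + a_0 = 3  ->  a_4 = 1/4
  x^3: 20 a_5 - 6 a_3 - 2 a_2 - a_1 = 0  ->  20 a_5 = 6 a_3 + 2 a_2 + a_1 = 4  ->  a_5 = 1/5
Truncated series: y(x) = -1 + 2 x + (1/3) x^3 + (1/4) x^4 + (1/5) x^5 + O(x^6).

a_0 = -1; a_1 = 2; a_2 = 0; a_3 = 1/3; a_4 = 1/4; a_5 = 1/5


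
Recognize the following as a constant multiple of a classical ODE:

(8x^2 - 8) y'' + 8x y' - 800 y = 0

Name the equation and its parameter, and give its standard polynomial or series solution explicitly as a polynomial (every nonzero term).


All three coefficients share the factor -8; dividing through by -8 gives  (1 - x^2) y'' - x y' + 100 y = 0.
This matches the Chebyshev equation (1 - x^2) y'' - x y' + n^2 y = 0 (note the -x y' term, not -2x y') with n^2 = 100, so n = 10; the polynomial solution is T_10(x).
With y = sum_k a_k x^k, matching x^k gives (k+2)(k+1) a_{k+2} = (k^2 - n^2) a_k = (k - 10)(k + 10) a_k. The right side vanishes at k = 10, so the series with the parity of 10 terminates at degree 10.
Standard normalization: leading coefficient of T_n is 2^(n-1), so a_10 = 2^9 = 512. Work downward with a_k = (k+1)(k+2) a_{k+2} / ((k - 10)(k + 10)):
  a_8 = (9)(10)(512) / ((8 - 10)(8 + 10)) = 46080/(-36) = -1280
  a_6 = (7)(8)(-1280) / ((6 - 10)(6 + 10)) = -71680/(-64) = 1120
  a_4 = (5)(6)(1120) / ((4 - 10)(4 + 10)) = 33600/(-84) = -400
  a_2 = (3)(4)(-400) / ((2 - 10)(2 + 10)) = -4800/(-96) = 50
  a_0 = (1)(2)(50) / ((0 - 10)(0 + 10)) = 100/(-100) = -1
Hence T_10(x) = 512 x^10 - 1280 x^8 + 1120 x^6 - 400 x^4 + 50 x^2 - 1.

T_10(x); series = 512 x^10 - 1280 x^8 + 1120 x^6 - 400 x^4 + 50 x^2 - 1


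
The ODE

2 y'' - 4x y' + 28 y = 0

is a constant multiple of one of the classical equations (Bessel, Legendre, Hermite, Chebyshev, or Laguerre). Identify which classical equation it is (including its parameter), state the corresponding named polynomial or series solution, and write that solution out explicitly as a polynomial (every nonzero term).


All three coefficients share the factor 2; dividing through by 2 gives  y'' - 2x y' + 14 y = 0.
This matches the Hermite equation y'' - 2x y' + 2n y = 0 with 2n = 14, so n = 7; the polynomial solution is H_7(x).
With y = sum_k a_k x^k, matching x^k gives (k+2)(k+1) a_{k+2} = 2(k - n) a_k = 2(k - 7) a_k. The right side vanishes at k = 7, so the series with the parity of 7 terminates at degree 7.
Standard normalization: leading coefficient of H_n is 2^n, so a_7 = 2^7 = 128. Work downward with a_k = (k+1)(k+2) a_{k+2} / (2(k - n)):
  a_5 = (6)(7)(128) / (2(5 - 7)) = 5376/(-4) = -1344
  a_3 = (4)(5)(-1344) / (2(3 - 7)) = -26880/(-8) = 3360
  a_1 = (2)(3)(3360) / (2(1 - 7)) = 20160/(-12) = -1680
Hence H_7(x) = 128 x^7 - 1344 x^5 + 3360 x^3 - 1680 x.

H_7(x); series = 128 x^7 - 1344 x^5 + 3360 x^3 - 1680 x


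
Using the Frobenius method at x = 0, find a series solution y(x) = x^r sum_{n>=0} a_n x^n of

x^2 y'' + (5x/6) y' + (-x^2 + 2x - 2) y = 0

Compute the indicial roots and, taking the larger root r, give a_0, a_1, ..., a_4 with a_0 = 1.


Write in Frobenius form y'' + (p(x)/x) y' + (q(x)/x^2) y = 0:
  p(x) = 5/6,  q(x) = -x^2 + 2x - 2.
Indicial equation: r(r-1) + (5/6) r + (-2) = 0 -> roots r_1 = 3/2, r_2 = -4/3.
Take r = r_1 = 3/2. Let y(x) = x^r sum_{n>=0} a_n x^n with a_0 = 1.
Substitute y = x^r sum a_n x^n and match x^{r+n}. The recurrence is
  D(n) a_n + 2 a_{n-1} - 1 a_{n-2} = 0,  where D(n) = (r+n)(r+n-1) + (5/6)(r+n) + (-2).
  a_n = [-2 a_{n-1} + 1 a_{n-2}] / D(n).
Since the indicial polynomial factors as (r - r_1)(r - r_2), D(n) = (r_1 + n - r_1)(r_1 + n - r_2) = n(n + 17/6).
Evaluating step by step (a_0 = 1):
  n = 1: D(1) = 1(1 + 17/6) = 23/6; numerator = -2(1) = -2; a_1 = (-2)/(23/6) = -12/23
  n = 2: D(2) = 2(2 + 17/6) = 29/3; numerator = -2(-12/23) + 1(1) = 47/23; a_2 = (47/23)/(29/3) = 141/667
  n = 3: D(3) = 3(3 + 17/6) = 35/2; numerator = -2(141/667) + 1(-12/23) = -630/667; a_3 = (-630/667)/(35/2) = -36/667
  n = 4: D(4) = 4(4 + 17/6) = 82/3; numerator = -2(-36/667) + 1(141/667) = 213/667; a_4 = (213/667)/(82/3) = 639/54694

r = 3/2; a_0 = 1; a_1 = -12/23; a_2 = 141/667; a_3 = -36/667; a_4 = 639/54694


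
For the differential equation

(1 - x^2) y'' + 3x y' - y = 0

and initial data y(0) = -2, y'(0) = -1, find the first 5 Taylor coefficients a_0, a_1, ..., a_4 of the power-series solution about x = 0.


Ansatz: y(x) = sum_{n>=0} a_n x^n, so y'(x) = sum_{n>=1} n a_n x^(n-1) and y''(x) = sum_{n>=2} n(n-1) a_n x^(n-2).
Substitute into P(x) y'' + Q(x) y' + R(x) y = 0 with P(x) = 1 - x^2, Q(x) = 3x, R(x) = -1, and match powers of x.
Initial conditions: a_0 = -2, a_1 = -1.
Setting the coefficient of each power of x to zero and solving order by order (substituting the coefficients already found):
  x^0: 2 a_2 - a_0 = 0  ->  2 a_2 = a_0 = -2  ->  a_2 = -1
  x^1: 6 a_3 + 2 a_1 = 0  ->  6 a_3 = -2 a_1 = 2  ->  a_3 = 1/3
  x^2: 12 a_4 + 3 a_2 = 0  ->  12 a_4 = -3 a_2 = 3  ->  a_4 = 1/4
Truncated series: y(x) = -2 - x - x^2 + (1/3) x^3 + (1/4) x^4 + O(x^5).

a_0 = -2; a_1 = -1; a_2 = -1; a_3 = 1/3; a_4 = 1/4


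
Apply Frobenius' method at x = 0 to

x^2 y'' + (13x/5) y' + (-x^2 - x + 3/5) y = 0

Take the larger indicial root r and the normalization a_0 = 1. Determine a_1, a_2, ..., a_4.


Write in Frobenius form y'' + (p(x)/x) y' + (q(x)/x^2) y = 0:
  p(x) = 13/5,  q(x) = -x^2 - x + 3/5.
Indicial equation: r(r-1) + (13/5) r + (3/5) = 0 -> roots r_1 = -3/5, r_2 = -1.
Take r = r_1 = -3/5. Let y(x) = x^r sum_{n>=0} a_n x^n with a_0 = 1.
Substitute y = x^r sum a_n x^n and match x^{r+n}. The recurrence is
  D(n) a_n - 1 a_{n-1} - 1 a_{n-2} = 0,  where D(n) = (r+n)(r+n-1) + (13/5)(r+n) + (3/5).
  a_n = [1 a_{n-1} + 1 a_{n-2}] / D(n).
Since the indicial polynomial factors as (r - r_1)(r - r_2), D(n) = (r_1 + n - r_1)(r_1 + n - r_2) = n(n + 2/5).
Evaluating step by step (a_0 = 1):
  n = 1: D(1) = 1(1 + 2/5) = 7/5; numerator = 1(1) = 1; a_1 = (1)/(7/5) = 5/7
  n = 2: D(2) = 2(2 + 2/5) = 24/5; numerator = 1(5/7) + 1(1) = 12/7; a_2 = (12/7)/(24/5) = 5/14
  n = 3: D(3) = 3(3 + 2/5) = 51/5; numerator = 1(5/14) + 1(5/7) = 15/14; a_3 = (15/14)/(51/5) = 25/238
  n = 4: D(4) = 4(4 + 2/5) = 88/5; numerator = 1(25/238) + 1(5/14) = 55/119; a_4 = (55/119)/(88/5) = 25/952

r = -3/5; a_0 = 1; a_1 = 5/7; a_2 = 5/14; a_3 = 25/238; a_4 = 25/952


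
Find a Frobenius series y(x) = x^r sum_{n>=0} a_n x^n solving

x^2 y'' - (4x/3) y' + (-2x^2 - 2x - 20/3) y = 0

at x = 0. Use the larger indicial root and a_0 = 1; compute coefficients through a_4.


Write in Frobenius form y'' + (p(x)/x) y' + (q(x)/x^2) y = 0:
  p(x) = -4/3,  q(x) = -2x^2 - 2x - 20/3.
Indicial equation: r(r-1) + (-4/3) r + (-20/3) = 0 -> roots r_1 = 4, r_2 = -5/3.
Take r = r_1 = 4. Let y(x) = x^r sum_{n>=0} a_n x^n with a_0 = 1.
Substitute y = x^r sum a_n x^n and match x^{r+n}. The recurrence is
  D(n) a_n - 2 a_{n-1} - 2 a_{n-2} = 0,  where D(n) = (r+n)(r+n-1) + (-4/3)(r+n) + (-20/3).
  a_n = [2 a_{n-1} + 2 a_{n-2}] / D(n).
Since the indicial polynomial factors as (r - r_1)(r - r_2), D(n) = (r_1 + n - r_1)(r_1 + n - r_2) = n(n + 17/3).
Evaluating step by step (a_0 = 1):
  n = 1: D(1) = 1(1 + 17/3) = 20/3; numerator = 2(1) = 2; a_1 = (2)/(20/3) = 3/10
  n = 2: D(2) = 2(2 + 17/3) = 46/3; numerator = 2(3/10) + 2(1) = 13/5; a_2 = (13/5)/(46/3) = 39/230
  n = 3: D(3) = 3(3 + 17/3) = 26; numerator = 2(39/230) + 2(3/10) = 108/115; a_3 = (108/115)/(26) = 54/1495
  n = 4: D(4) = 4(4 + 17/3) = 116/3; numerator = 2(54/1495) + 2(39/230) = 123/299; a_4 = (123/299)/(116/3) = 369/34684

r = 4; a_0 = 1; a_1 = 3/10; a_2 = 39/230; a_3 = 54/1495; a_4 = 369/34684


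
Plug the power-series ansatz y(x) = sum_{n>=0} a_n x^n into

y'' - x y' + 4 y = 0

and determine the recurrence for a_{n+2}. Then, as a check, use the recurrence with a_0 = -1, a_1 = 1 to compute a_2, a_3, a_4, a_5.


Substitute y = sum_n a_n x^n.
y''(x) has coefficient (n+2)(n+1) a_{n+2} at x^n;
-x y'(x) has coefficient -n a_n at x^n (shift);
4 y(x) has coefficient 4 a_n at x^n.
Matching x^n: (n+2)(n+1) a_{n+2} + (-n + 4) a_n = 0.
Thus a_{n+2} = (n - 4) / ((n+1)(n+2)) * a_n.

Check with a_0 = -1, a_1 = 1 (apply the recurrence for n = 0, 1, 2, 3): a_0 = -1, a_1 = 1, a_2 = 2, a_3 = -1/2, a_4 = -1/3, a_5 = 1/40.

a_(n+2) = (n - 4) / ((n+1)(n+2)) * a_n; check: a_0 = -1, a_1 = 1, a_2 = 2, a_3 = -1/2, a_4 = -1/3, a_5 = 1/40


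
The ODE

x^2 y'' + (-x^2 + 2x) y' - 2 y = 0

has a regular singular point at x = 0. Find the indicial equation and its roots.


Divide by x^2 to reach normal form y'' + P_1(x) y' + P_2(x) y = 0 with P_1(x) = -1 + 2/x and P_2(x) = -2/x^2.
x = 0 is a singular point because the y'-coefficient -1 + 2/x has a pole at x = 0 and the y-coefficient -2/x^2 has a pole at x = 0.
It is a regular singular point because x P_1(x) = p(x) = 2 - x and x^2 P_2(x) = q(x) = -2 are polynomials, hence analytic at x = 0.
p(0) = 2,  q(0) = -2.
Indicial equation: r(r-1) + p(0) r + q(0) = 0, i.e. r^2 + (p(0) - 1) r + q(0) = 0, i.e. r^2 + 1 r - 2 = 0.
Discriminant: (1)^2 - 4(-2) = 9, so r = (-1 ± 3)/2.
Solving: r_1 = 1, r_2 = -2.

indicial: r^2 + 1 r - 2 = 0; roots r_1 = 1, r_2 = -2


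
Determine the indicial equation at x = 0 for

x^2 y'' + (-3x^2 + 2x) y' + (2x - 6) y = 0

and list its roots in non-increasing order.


Divide by x^2 to reach normal form y'' + P_1(x) y' + P_2(x) y = 0 with P_1(x) = -3 + 2/x and P_2(x) = 2/x - 6/x^2.
x = 0 is a singular point because the y'-coefficient -3 + 2/x has a pole at x = 0 and the y-coefficient 2/x - 6/x^2 has a pole at x = 0.
It is a regular singular point because x P_1(x) = p(x) = 2 - 3x and x^2 P_2(x) = q(x) = 2x - 6 are polynomials, hence analytic at x = 0.
p(0) = 2,  q(0) = -6.
Indicial equation: r(r-1) + p(0) r + q(0) = 0, i.e. r^2 + (p(0) - 1) r + q(0) = 0, i.e. r^2 + 1 r - 6 = 0.
Discriminant: (1)^2 - 4(-6) = 25, so r = (-1 ± 5)/2.
Solving: r_1 = 2, r_2 = -3.

indicial: r^2 + 1 r - 6 = 0; roots r_1 = 2, r_2 = -3


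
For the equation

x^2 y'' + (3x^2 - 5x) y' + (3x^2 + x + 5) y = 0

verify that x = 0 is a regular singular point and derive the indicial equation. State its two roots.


Divide by x^2 to reach normal form y'' + P_1(x) y' + P_2(x) y = 0 with P_1(x) = 3 - 5/x and P_2(x) = 3 + 1/x + 5/x^2.
x = 0 is a singular point because the y'-coefficient 3 - 5/x has a pole at x = 0 and the y-coefficient 3 + 1/x + 5/x^2 has a pole at x = 0.
It is a regular singular point because x P_1(x) = p(x) = 3x - 5 and x^2 P_2(x) = q(x) = 3x^2 + x + 5 are polynomials, hence analytic at x = 0.
p(0) = -5,  q(0) = 5.
Indicial equation: r(r-1) + p(0) r + q(0) = 0, i.e. r^2 + (p(0) - 1) r + q(0) = 0, i.e. r^2 - 6 r + 5 = 0.
Discriminant: (-6)^2 - 4(5) = 16, so r = (6 ± 4)/2.
Solving: r_1 = 5, r_2 = 1.

indicial: r^2 - 6 r + 5 = 0; roots r_1 = 5, r_2 = 1


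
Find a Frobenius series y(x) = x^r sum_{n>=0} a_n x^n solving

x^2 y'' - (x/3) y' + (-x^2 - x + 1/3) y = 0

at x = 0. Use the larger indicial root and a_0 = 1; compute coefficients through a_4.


Write in Frobenius form y'' + (p(x)/x) y' + (q(x)/x^2) y = 0:
  p(x) = -1/3,  q(x) = -x^2 - x + 1/3.
Indicial equation: r(r-1) + (-1/3) r + (1/3) = 0 -> roots r_1 = 1, r_2 = 1/3.
Take r = r_1 = 1. Let y(x) = x^r sum_{n>=0} a_n x^n with a_0 = 1.
Substitute y = x^r sum a_n x^n and match x^{r+n}. The recurrence is
  D(n) a_n - 1 a_{n-1} - 1 a_{n-2} = 0,  where D(n) = (r+n)(r+n-1) + (-1/3)(r+n) + (1/3).
  a_n = [1 a_{n-1} + 1 a_{n-2}] / D(n).
Since the indicial polynomial factors as (r - r_1)(r - r_2), D(n) = (r_1 + n - r_1)(r_1 + n - r_2) = n(n + 2/3).
Evaluating step by step (a_0 = 1):
  n = 1: D(1) = 1(1 + 2/3) = 5/3; numerator = 1(1) = 1; a_1 = (1)/(5/3) = 3/5
  n = 2: D(2) = 2(2 + 2/3) = 16/3; numerator = 1(3/5) + 1(1) = 8/5; a_2 = (8/5)/(16/3) = 3/10
  n = 3: D(3) = 3(3 + 2/3) = 11; numerator = 1(3/10) + 1(3/5) = 9/10; a_3 = (9/10)/(11) = 9/110
  n = 4: D(4) = 4(4 + 2/3) = 56/3; numerator = 1(9/110) + 1(3/10) = 21/55; a_4 = (21/55)/(56/3) = 9/440

r = 1; a_0 = 1; a_1 = 3/5; a_2 = 3/10; a_3 = 9/110; a_4 = 9/440


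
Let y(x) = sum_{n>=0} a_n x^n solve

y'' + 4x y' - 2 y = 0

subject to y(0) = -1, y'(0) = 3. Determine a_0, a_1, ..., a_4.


Ansatz: y(x) = sum_{n>=0} a_n x^n, so y'(x) = sum_{n>=1} n a_n x^(n-1) and y''(x) = sum_{n>=2} n(n-1) a_n x^(n-2).
Substitute into P(x) y'' + Q(x) y' + R(x) y = 0 with P(x) = 1, Q(x) = 4x, R(x) = -2, and match powers of x.
Initial conditions: a_0 = -1, a_1 = 3.
Setting the coefficient of each power of x to zero and solving order by order (substituting the coefficients already found):
  x^0: 2 a_2 - 2 a_0 = 0  ->  2 a_2 = 2 a_0 = -2  ->  a_2 = -1
  x^1: 6 a_3 + 2 a_1 = 0  ->  6 a_3 = -2 a_1 = -6  ->  a_3 = -1
  x^2: 12 a_4 + 6 a_2 = 0  ->  12 a_4 = -6 a_2 = 6  ->  a_4 = 1/2
Truncated series: y(x) = -1 + 3 x - x^2 - x^3 + (1/2) x^4 + O(x^5).

a_0 = -1; a_1 = 3; a_2 = -1; a_3 = -1; a_4 = 1/2


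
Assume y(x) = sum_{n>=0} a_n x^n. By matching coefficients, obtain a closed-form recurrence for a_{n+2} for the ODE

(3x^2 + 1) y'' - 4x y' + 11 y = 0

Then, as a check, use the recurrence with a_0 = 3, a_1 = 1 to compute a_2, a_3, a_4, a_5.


Substitute y = sum_n a_n x^n.
(1 + 3 x^2) y'' contributes (n+2)(n+1) a_{n+2} + 3 n(n-1) a_n at x^n.
-4 x y'(x) contributes -4 n a_n at x^n.
11 y(x) contributes 11 a_n at x^n.
Matching x^n: (n+2)(n+1) a_{n+2} + (3 n(n-1) - 4 n + 11) a_n = 0.
Thus a_{n+2} = (-3 n(n-1) + 4 n - 11) / ((n+1)(n+2)) * a_n.

Check with a_0 = 3, a_1 = 1 (apply the recurrence for n = 0, 1, 2, 3): a_0 = 3, a_1 = 1, a_2 = -33/2, a_3 = -7/6, a_4 = 99/8, a_5 = 119/120.

a_(n+2) = (-3 n(n-1) + 4 n - 11) / ((n+1)(n+2)) * a_n; check: a_0 = 3, a_1 = 1, a_2 = -33/2, a_3 = -7/6, a_4 = 99/8, a_5 = 119/120


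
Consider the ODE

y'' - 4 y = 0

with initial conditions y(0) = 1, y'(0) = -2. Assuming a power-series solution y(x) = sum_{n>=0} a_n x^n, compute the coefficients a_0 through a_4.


Ansatz: y(x) = sum_{n>=0} a_n x^n, so y'(x) = sum_{n>=1} n a_n x^(n-1) and y''(x) = sum_{n>=2} n(n-1) a_n x^(n-2).
Substitute into P(x) y'' + Q(x) y' + R(x) y = 0 with P(x) = 1, Q(x) = 0, R(x) = -4, and match powers of x.
Initial conditions: a_0 = 1, a_1 = -2.
Setting the coefficient of each power of x to zero and solving order by order (substituting the coefficients already found):
  x^0: 2 a_2 - 4 a_0 = 0  ->  2 a_2 = 4 a_0 = 4  ->  a_2 = 2
  x^1: 6 a_3 - 4 a_1 = 0  ->  6 a_3 = 4 a_1 = -8  ->  a_3 = -4/3
  x^2: 12 a_4 - 4 a_2 = 0  ->  12 a_4 = 4 a_2 = 8  ->  a_4 = 2/3
Truncated series: y(x) = 1 - 2 x + 2 x^2 - (4/3) x^3 + (2/3) x^4 + O(x^5).

a_0 = 1; a_1 = -2; a_2 = 2; a_3 = -4/3; a_4 = 2/3


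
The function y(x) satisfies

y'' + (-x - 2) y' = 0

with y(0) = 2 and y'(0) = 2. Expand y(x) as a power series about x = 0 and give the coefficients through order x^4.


Ansatz: y(x) = sum_{n>=0} a_n x^n, so y'(x) = sum_{n>=1} n a_n x^(n-1) and y''(x) = sum_{n>=2} n(n-1) a_n x^(n-2).
Substitute into P(x) y'' + Q(x) y' + R(x) y = 0 with P(x) = 1, Q(x) = -x - 2, R(x) = 0, and match powers of x.
Initial conditions: a_0 = 2, a_1 = 2.
Setting the coefficient of each power of x to zero and solving order by order (substituting the coefficients already found):
  x^0: 2 a_2 - 2 a_1 = 0  ->  2 a_2 = 2 a_1 = 4  ->  a_2 = 2
  x^1: 6 a_3 - 4 a_2 - a_1 = 0  ->  6 a_3 = 4 a_2 + a_1 = 10  ->  a_3 = 5/3
  x^2: 12 a_4 - 6 a_3 - 2 a_2 = 0  ->  12 a_4 = 6 a_3 + 2 a_2 = 14  ->  a_4 = 7/6
Truncated series: y(x) = 2 + 2 x + 2 x^2 + (5/3) x^3 + (7/6) x^4 + O(x^5).

a_0 = 2; a_1 = 2; a_2 = 2; a_3 = 5/3; a_4 = 7/6


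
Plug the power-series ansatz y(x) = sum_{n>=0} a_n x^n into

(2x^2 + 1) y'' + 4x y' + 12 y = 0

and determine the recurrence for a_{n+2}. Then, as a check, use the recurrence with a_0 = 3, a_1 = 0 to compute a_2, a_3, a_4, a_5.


Substitute y = sum_n a_n x^n.
(1 + 2 x^2) y'' contributes (n+2)(n+1) a_{n+2} + 2 n(n-1) a_n at x^n.
4 x y'(x) contributes 4 n a_n at x^n.
12 y(x) contributes 12 a_n at x^n.
Matching x^n: (n+2)(n+1) a_{n+2} + (2 n(n-1) + 4 n + 12) a_n = 0.
Thus a_{n+2} = (-2 n(n-1) - 4 n - 12) / ((n+1)(n+2)) * a_n.

Check with a_0 = 3, a_1 = 0 (apply the recurrence for n = 0, 1, 2, 3): a_0 = 3, a_1 = 0, a_2 = -18, a_3 = 0, a_4 = 36, a_5 = 0.

a_(n+2) = (-2 n(n-1) - 4 n - 12) / ((n+1)(n+2)) * a_n; check: a_0 = 3, a_1 = 0, a_2 = -18, a_3 = 0, a_4 = 36, a_5 = 0


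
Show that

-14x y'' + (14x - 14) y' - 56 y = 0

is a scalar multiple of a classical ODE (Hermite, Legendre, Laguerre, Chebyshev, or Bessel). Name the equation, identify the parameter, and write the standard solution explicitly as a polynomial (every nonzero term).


All three coefficients share the factor -14; dividing through by -14 gives  x y'' + (1 - x) y' + 4 y = 0.
This matches the Laguerre equation x y'' + (1 - x) y' + n y = 0 with n = 4; the polynomial solution is L_4(x).
With y = sum_k a_k x^k, matching x^k gives (k+1)k a_{k+1} + (k+1) a_{k+1} - k a_k + n a_k = 0, i.e. (k+1)^2 a_{k+1} = (k - n) a_k = (k - 4) a_k. The right side vanishes at k = 4, so the series terminates at degree 4.
Standard normalization L_n(0) = 1 gives a_0 = 1. Work upward with a_{k+1} = (k - 4) a_k / (k+1)^2:
  a_1 = (0 - 4)(1) / 1^2 = -4/1 = -4
  a_2 = (1 - 4)(-4) / 2^2 = 12/4 = 3
  a_3 = (2 - 4)(3) / 3^2 = -6/9 = -2/3
  a_4 = (3 - 4)(-2/3) / 4^2 = (2/3)/16 = 1/24
Hence L_4(x) = x^4/24 - 2 x^3/3 + 3 x^2 - 4 x + 1.

L_4(x); series = x^4/24 - 2 x^3/3 + 3 x^2 - 4 x + 1


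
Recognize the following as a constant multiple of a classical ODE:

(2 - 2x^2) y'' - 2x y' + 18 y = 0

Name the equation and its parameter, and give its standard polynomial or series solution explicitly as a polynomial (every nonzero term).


All three coefficients share the factor 2; dividing through by 2 gives  (1 - x^2) y'' - x y' + 9 y = 0.
This matches the Chebyshev equation (1 - x^2) y'' - x y' + n^2 y = 0 (note the -x y' term, not -2x y') with n^2 = 9, so n = 3; the polynomial solution is T_3(x).
With y = sum_k a_k x^k, matching x^k gives (k+2)(k+1) a_{k+2} = (k^2 - n^2) a_k = (k - 3)(k + 3) a_k. The right side vanishes at k = 3, so the series with the parity of 3 terminates at degree 3.
Standard normalization: leading coefficient of T_n is 2^(n-1), so a_3 = 2^2 = 4. Work downward with a_k = (k+1)(k+2) a_{k+2} / ((k - 3)(k + 3)):
  a_1 = (2)(3)(4) / ((1 - 3)(1 + 3)) = 24/(-8) = -3
Hence T_3(x) = 4 x^3 - 3 x.

T_3(x); series = 4 x^3 - 3 x


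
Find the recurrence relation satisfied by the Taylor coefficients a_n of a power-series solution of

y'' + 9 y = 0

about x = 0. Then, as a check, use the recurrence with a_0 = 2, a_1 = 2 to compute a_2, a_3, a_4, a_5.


Substitute y = sum_n a_n x^n into y'' + (const) y = 0.
y''(x) = sum_{n>=0} (n+2)(n+1) a_{n+2} x^n.
The ODE becomes sum_n [(n+2)(n+1) a_{n+2} + 9 a_n] x^n = 0.
Setting each coefficient to zero gives the recurrence:
  (n+2)(n+1) a_{n+2} + 9 a_n = 0,
  a_{n+2} = -9 / ((n+1)(n+2)) a_n.

Check with a_0 = 2, a_1 = 2 (apply the recurrence for n = 0, 1, 2, 3): a_0 = 2, a_1 = 2, a_2 = -9, a_3 = -3, a_4 = 27/4, a_5 = 27/20.

a_{n+2} = -9/((n+1)(n+2)) * a_n; check: a_0 = 2, a_1 = 2, a_2 = -9, a_3 = -3, a_4 = 27/4, a_5 = 27/20
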